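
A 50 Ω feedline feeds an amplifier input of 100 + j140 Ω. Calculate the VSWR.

Γ = (Z_L − Z_0)/(Z_L + Z_0) = (50 + j140)/(150 + j140)
|Γ| = 149/205 = 0.725
VSWR = (1 + |Γ|)/(1 − |Γ|) = 1.72/0.275

VSWR ≈ 6.26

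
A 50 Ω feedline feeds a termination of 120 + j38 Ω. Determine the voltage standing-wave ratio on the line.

VSWR ≈ 2.68

Γ = (Z_L − Z_0)/(Z_L + Z_0) = (70 + j38)/(170 + j38)
|Γ| = 79.6/174 = 0.457
VSWR = (1 + |Γ|)/(1 − |Γ|) = 1.46/0.543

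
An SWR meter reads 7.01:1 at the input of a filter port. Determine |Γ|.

|Γ| = (S − 1)/(S + 1) = (7.01 − 1)/(7.01 + 1) = 6.01/8.01

|Γ| ≈ 0.75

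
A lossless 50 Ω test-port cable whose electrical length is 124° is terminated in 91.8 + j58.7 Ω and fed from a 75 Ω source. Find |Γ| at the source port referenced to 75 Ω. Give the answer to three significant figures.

|Γ| ≈ 0.596

tan(βl) = -1.48
Z_in = Z_0·(Z_L + jZ_0·tanβl)/(Z_0 + jZ_L·tanβl) = 19.7 + j13.9 Ω
Γ_s = (Z_in − Z_s)/(Z_in + Z_s) = (-55.3 + j13.9)/(94.7 + j13.9), |Γ_s| = 0.596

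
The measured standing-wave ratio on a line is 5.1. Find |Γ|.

|Γ| = (S − 1)/(S + 1) = (5.1 − 1)/(5.1 + 1) = 4.1/6.1

|Γ| ≈ 0.672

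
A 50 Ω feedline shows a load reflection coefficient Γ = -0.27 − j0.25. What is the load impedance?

Z_L ≈ 25.8 − j14.9 Ω

Z_L = Z_0·(1 + Γ)/(1 − Γ) = 50·(0.73 − j0.25)/(1.27 + j0.25)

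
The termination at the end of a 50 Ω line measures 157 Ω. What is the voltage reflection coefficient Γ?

Γ = (Z_L − Z_0)/(Z_L + Z_0) = (157 − 50)/(157 + 50) = 107/207

Γ = 0.517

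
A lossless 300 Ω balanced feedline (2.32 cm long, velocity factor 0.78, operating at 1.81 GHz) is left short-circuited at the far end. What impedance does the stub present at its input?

Z_in ≈ +j632 Ω

λ = v/f = 0.78·c / 1.81 GHz = 0.129 m
βl = 2π·l/λ = 2π × 0.179 = 64.6°
tan(βl) = 2.11
For a short-circuited stub, Z_in = jZ_0·tan(βl)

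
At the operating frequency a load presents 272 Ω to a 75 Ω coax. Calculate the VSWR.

VSWR ≈ 3.63

For a purely resistive load, VSWR = R_L/Z_0 or Z_0/R_L (whichever > 1) = 272/75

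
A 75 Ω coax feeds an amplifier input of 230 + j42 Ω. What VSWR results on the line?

VSWR ≈ 3.18

Γ = (Z_L − Z_0)/(Z_L + Z_0) = (155 + j42)/(305 + j42)
|Γ| = 161/308 = 0.522
VSWR = (1 + |Γ|)/(1 − |Γ|) = 1.52/0.478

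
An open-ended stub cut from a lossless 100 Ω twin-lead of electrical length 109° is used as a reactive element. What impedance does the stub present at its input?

tan(βl) = -2.9
For an open-ended stub, Z_in = −jZ_0·cot(βl) = −jZ_0/tan(βl)

Z_in ≈ +j34.4 Ω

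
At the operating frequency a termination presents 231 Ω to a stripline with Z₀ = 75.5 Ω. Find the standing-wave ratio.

VSWR ≈ 3.06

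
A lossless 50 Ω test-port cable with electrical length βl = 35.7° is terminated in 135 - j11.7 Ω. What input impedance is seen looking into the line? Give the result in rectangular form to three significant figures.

Z_in ≈ 39.9 − j45.6 Ω

tan(βl) = tan(35.7°) = 0.719
Z_in = Z_0·(Z_L + jZ_0·tanβl)/(Z_0 + jZ_L·tanβl)
     = 50·(135 + j24.2)/(58.4 + j97)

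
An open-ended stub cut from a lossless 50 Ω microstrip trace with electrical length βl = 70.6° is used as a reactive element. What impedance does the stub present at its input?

Z_in ≈ −j17.6 Ω

tan(βl) = 2.84
For an open-ended stub, Z_in = −jZ_0·cot(βl) = −jZ_0/tan(βl)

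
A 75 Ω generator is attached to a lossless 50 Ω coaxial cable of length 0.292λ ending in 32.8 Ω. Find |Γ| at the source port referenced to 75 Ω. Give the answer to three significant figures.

βl = 2π × 0.292 = 105°
tan(βl) = -3.7
Z_in = Z_0·(Z_L + jZ_0·tanβl)/(Z_0 + jZ_L·tanβl) = 69.9 − j15.3 Ω
Γ_s = (Z_in − Z_s)/(Z_in + Z_s) = (-5.08 − j15.3)/(145 − j15.3), |Γ_s| = 0.111

|Γ| ≈ 0.111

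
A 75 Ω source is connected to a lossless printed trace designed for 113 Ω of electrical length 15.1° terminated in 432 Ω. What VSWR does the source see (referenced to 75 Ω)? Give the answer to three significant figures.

tan(βl) = 0.27
Z_in = Z_0·(Z_L + jZ_0·tanβl)/(Z_0 + jZ_L·tanβl) = 225 − j201 Ω
Γ_s = (Z_in − Z_s)/(Z_in + Z_s) = (150 − j201)/(300 − j201), |Γ_s| = 0.695
VSWR = (1 + |Γ_s|)/(1 − |Γ_s|)

VSWR ≈ 5.55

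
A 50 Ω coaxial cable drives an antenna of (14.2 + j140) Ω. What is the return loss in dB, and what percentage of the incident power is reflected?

RL ≈ 0.554 dB; 88% of incident power reflected

Γ = (-35.8 + j140)/(64.2 + j140), |Γ| = 0.938
RL = −20·log₁₀(0.938) = 0.554 dB
P_refl/P_inc = |Γ|² = 0.88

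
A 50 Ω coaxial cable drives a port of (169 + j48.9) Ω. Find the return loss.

RL ≈ 4.83 dB

Γ = (119 + j48.9)/(219 + j48.9), |Γ| = 0.573
RL = −20·log₁₀|Γ| = −20·log₁₀(0.573)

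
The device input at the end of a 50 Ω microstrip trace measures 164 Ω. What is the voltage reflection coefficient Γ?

Γ = 0.533

Γ = (Z_L − Z_0)/(Z_L + Z_0) = (164 − 50)/(164 + 50) = 114/214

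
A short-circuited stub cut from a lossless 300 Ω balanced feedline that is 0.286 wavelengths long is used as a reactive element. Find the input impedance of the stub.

βl = 2π × 0.286 = 103°
tan(βl) = -4.35
For a short-circuited stub, Z_in = jZ_0·tan(βl)

Z_in ≈ −j1300 Ω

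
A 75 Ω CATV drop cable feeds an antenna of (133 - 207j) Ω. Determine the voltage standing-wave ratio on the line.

Γ = (Z_L − Z_0)/(Z_L + Z_0) = (58 − j207)/(208 − j207)
|Γ| = 215/293 = 0.733
VSWR = (1 + |Γ|)/(1 − |Γ|) = 1.73/0.267

VSWR ≈ 6.48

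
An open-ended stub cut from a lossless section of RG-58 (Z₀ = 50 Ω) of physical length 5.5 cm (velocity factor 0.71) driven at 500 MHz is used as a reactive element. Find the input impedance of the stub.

λ = v/f = 0.71·c / 500 MHz = 0.426 m
βl = 2π·l/λ = 2π × 0.129 = 46.5°
tan(βl) = 1.05
For an open-ended stub, Z_in = −jZ_0·cot(βl) = −jZ_0/tan(βl)

Z_in ≈ −j47.5 Ω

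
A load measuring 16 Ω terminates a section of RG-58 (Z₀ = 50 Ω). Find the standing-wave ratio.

VSWR ≈ 3.12

Γ = (16 − 50)/(16 + 50) = -0.515
VSWR = (1 + 0.515)/(1 − 0.515)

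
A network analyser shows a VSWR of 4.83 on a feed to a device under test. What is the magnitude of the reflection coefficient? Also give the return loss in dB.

|Γ| ≈ 0.657; return loss ≈ 3.65 dB

|Γ| = (S − 1)/(S + 1) = (4.83 − 1)/(4.83 + 1) = 3.83/5.83
RL = −20·log₁₀|Γ| = −20·log₁₀(0.657)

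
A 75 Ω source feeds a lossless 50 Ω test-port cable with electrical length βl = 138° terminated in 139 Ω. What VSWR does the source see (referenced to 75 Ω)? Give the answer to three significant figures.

VSWR ≈ 2.96

tan(βl) = -0.9
Z_in = Z_0·(Z_L + jZ_0·tanβl)/(Z_0 + jZ_L·tanβl) = 34.6 + j41.7 Ω
Γ_s = (Z_in − Z_s)/(Z_in + Z_s) = (-40.4 + j41.7)/(110 + j41.7), |Γ_s| = 0.495
VSWR = (1 + |Γ_s|)/(1 − |Γ_s|)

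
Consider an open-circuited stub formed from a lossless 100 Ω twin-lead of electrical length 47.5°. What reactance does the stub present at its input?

X_in ≈ -91.6 Ω (capacitive)

tan(βl) = 1.09
For an open-circuited stub, Z_in = −jZ_0·cot(βl) = −jZ_0/tan(βl)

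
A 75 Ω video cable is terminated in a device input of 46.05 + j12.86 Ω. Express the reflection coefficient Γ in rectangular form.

Γ ≈ -0.225 + j0.13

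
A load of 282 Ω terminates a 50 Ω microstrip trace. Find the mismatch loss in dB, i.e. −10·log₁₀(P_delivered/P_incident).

Γ = (282 − 50)/(282 + 50) = 0.699
|Γ|² = 0.488, so P_del/P_inc = 1 − |Γ|² = 0.512
ML = −10·log₁₀(1 − |Γ|²)

mismatch loss ≈ 2.91 dB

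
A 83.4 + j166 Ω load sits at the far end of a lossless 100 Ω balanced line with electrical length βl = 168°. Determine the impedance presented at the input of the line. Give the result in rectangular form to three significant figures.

Z_in ≈ 46.8 + j113 Ω

tan(βl) = tan(168°) = -0.213
Z_in = Z_0·(Z_L + jZ_0·tanβl)/(Z_0 + jZ_L·tanβl)
     = 100·(83.4 + j145)/(135 − j17.7)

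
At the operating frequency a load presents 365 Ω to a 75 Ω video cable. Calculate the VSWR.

VSWR ≈ 4.87

For a purely resistive load, VSWR = R_L/Z_0 or Z_0/R_L (whichever > 1) = 365/75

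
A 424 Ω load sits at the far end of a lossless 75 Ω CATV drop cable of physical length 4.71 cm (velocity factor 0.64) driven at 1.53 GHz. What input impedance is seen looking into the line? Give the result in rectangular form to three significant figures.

λ = v/f = 0.64·c / 1.53 GHz = 0.125 m
βl = 2π·l/λ = 2π × 0.375 = 135°
tan(βl) = tan(135°) = -0.996
Z_in = Z_0·(Z_L + jZ_0·tanβl)/(Z_0 + jZ_L·tanβl)
     = 75·(424 − j74.7)/(75 − j422)

Z_in ≈ 25.8 + j70.7 Ω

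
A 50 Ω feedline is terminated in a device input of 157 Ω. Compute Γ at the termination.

Γ = (Z_L − Z_0)/(Z_L + Z_0) = (157 − 50)/(157 + 50) = 107/207

Γ = 0.517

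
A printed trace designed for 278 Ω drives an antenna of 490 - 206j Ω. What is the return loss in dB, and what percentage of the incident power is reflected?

RL ≈ 8.59 dB; 13.8% of incident power reflected

Γ = (212 − j206)/(768 − j206), |Γ| = 0.372
RL = −20·log₁₀(0.372) = 8.59 dB
P_refl/P_inc = |Γ|² = 0.138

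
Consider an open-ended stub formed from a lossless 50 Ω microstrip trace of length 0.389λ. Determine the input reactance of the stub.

X_in ≈ 59.7 Ω (inductive)

βl = 2π × 0.389 = 140°
tan(βl) = -0.838
For an open-ended stub, Z_in = −jZ_0·cot(βl) = −jZ_0/tan(βl)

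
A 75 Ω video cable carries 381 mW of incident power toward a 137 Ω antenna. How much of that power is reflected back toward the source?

Γ = (137 − 75)/(137 + 75) = 0.292
|Γ|² = 0.0855
P_refl = |Γ|²·P_inc = 32.6 mW, P_del = (1 − |Γ|²)·P_inc = 348 mW

P_reflected ≈ 32.6 mW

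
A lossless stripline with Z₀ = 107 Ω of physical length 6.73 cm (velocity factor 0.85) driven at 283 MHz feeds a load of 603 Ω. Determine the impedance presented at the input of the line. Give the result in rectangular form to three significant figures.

Z_in ≈ 82.7 − j182 Ω

λ = v/f = 0.85·c / 283 MHz = 0.901 m
βl = 2π·l/λ = 2π × 0.0747 = 26.9°
tan(βl) = tan(26.9°) = 0.507
Z_in = Z_0·(Z_L + jZ_0·tanβl)/(Z_0 + jZ_L·tanβl)
     = 107·(603 + j54.3)/(107 + j306)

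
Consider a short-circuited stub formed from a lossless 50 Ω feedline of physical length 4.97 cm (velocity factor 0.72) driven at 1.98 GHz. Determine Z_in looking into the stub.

λ = v/f = 0.72·c / 1.98 GHz = 0.109 m
βl = 2π·l/λ = 2π × 0.456 = 164°
tan(βl) = -0.287
For a short-circuited stub, Z_in = jZ_0·tan(βl)

Z_in ≈ −j14.3 Ω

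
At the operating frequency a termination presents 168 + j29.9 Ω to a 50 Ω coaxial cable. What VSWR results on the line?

Γ = (Z_L − Z_0)/(Z_L + Z_0) = (118 + j29.9)/(218 + j29.9)
|Γ| = 122/220 = 0.553
VSWR = (1 + |Γ|)/(1 − |Γ|) = 1.55/0.447

VSWR ≈ 3.48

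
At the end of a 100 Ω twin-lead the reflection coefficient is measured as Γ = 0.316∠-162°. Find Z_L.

Z_L = Z_0·(1 + Γ)/(1 − Γ) = 100·(0.699 − j0.0976)/(1.3 + j0.0976)

Z_L ≈ 52.9 − j11.5 Ω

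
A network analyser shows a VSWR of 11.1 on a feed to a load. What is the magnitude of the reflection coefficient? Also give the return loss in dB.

|Γ| ≈ 0.835; return loss ≈ 1.57 dB

|Γ| = (S − 1)/(S + 1) = (11.1 − 1)/(11.1 + 1) = 10.1/12.1
RL = −20·log₁₀|Γ| = −20·log₁₀(0.835)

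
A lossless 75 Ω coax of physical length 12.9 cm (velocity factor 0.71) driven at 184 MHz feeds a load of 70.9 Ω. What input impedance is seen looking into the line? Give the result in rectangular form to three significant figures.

λ = v/f = 0.71·c / 184 MHz = 1.16 m
βl = 2π·l/λ = 2π × 0.111 = 40.1°
tan(βl) = tan(40.1°) = 0.843
Z_in = Z_0·(Z_L + jZ_0·tanβl)/(Z_0 + jZ_L·tanβl)
     = 75·(70.9 + j63.2)/(75 + j59.7)

Z_in ≈ 74.2 + j4.11 Ω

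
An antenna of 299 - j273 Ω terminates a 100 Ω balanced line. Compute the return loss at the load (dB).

Γ = (199 − j273)/(399 − j273), |Γ| = 0.699
RL = −20·log₁₀|Γ| = −20·log₁₀(0.699)

RL ≈ 3.11 dB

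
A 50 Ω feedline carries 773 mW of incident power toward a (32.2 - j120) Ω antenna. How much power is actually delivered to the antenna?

|Γ| = |(-17.8 − j120)/(82.2 − j120)| = 0.834
|Γ|² = 0.696
P_refl = |Γ|²·P_inc = 538 mW, P_del = (1 − |Γ|²)·P_inc = 235 mW

P_delivered ≈ 235 mW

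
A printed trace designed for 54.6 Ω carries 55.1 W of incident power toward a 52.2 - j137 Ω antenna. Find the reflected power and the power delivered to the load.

P_reflected ≈ 34.3 W; P_delivered ≈ 20.8 W

|Γ| = |(-2.4 − j137)/(106.8 − j137)| = 0.789
|Γ|² = 0.622
P_refl = |Γ|²·P_inc = 34.3 W, P_del = (1 − |Γ|²)·P_inc = 20.8 W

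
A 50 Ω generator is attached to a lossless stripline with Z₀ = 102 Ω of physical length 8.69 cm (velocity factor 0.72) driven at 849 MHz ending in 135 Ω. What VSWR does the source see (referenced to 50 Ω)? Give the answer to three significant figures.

λ = v/f = 0.72·c / 849 MHz = 0.254 m
βl = 2π·l/λ = 2π × 0.342 = 123°
tan(βl) = -1.54
Z_in = Z_0·(Z_L + jZ_0·tanβl)/(Z_0 + jZ_L·tanβl) = 88.3 + j22.9 Ω
Γ_s = (Z_in − Z_s)/(Z_in + Z_s) = (38.3 + j22.9)/(138 + j22.9), |Γ_s| = 0.318
VSWR = (1 + |Γ_s|)/(1 − |Γ_s|)

VSWR ≈ 1.93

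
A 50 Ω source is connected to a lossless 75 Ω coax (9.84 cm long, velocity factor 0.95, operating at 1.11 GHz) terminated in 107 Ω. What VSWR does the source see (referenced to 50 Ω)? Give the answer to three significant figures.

λ = v/f = 0.95·c / 1.11 GHz = 0.257 m
βl = 2π·l/λ = 2π × 0.383 = 138°
tan(βl) = -0.901
Z_in = Z_0·(Z_L + jZ_0·tanβl)/(Z_0 + jZ_L·tanβl) = 73.1 + j26.4 Ω
Γ_s = (Z_in − Z_s)/(Z_in + Z_s) = (23.1 + j26.4)/(123 + j26.4), |Γ_s| = 0.278
VSWR = (1 + |Γ_s|)/(1 − |Γ_s|)

VSWR ≈ 1.77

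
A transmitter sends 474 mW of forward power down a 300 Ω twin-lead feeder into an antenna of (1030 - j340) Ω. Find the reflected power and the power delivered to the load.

|Γ| = |(730 − j340)/(1330 − j340)| = 0.587
|Γ|² = 0.344
P_refl = |Γ|²·P_inc = 163 mW, P_del = (1 − |Γ|²)·P_inc = 311 mW

P_reflected ≈ 163 mW; P_delivered ≈ 311 mW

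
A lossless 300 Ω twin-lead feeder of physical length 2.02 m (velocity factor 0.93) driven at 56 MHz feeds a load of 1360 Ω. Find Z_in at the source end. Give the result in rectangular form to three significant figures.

Z_in ≈ 191 + j382 Ω

λ = v/f = 0.93·c / 56 MHz = 4.98 m
βl = 2π·l/λ = 2π × 0.405 = 146°
tan(βl) = tan(146°) = -0.675
Z_in = Z_0·(Z_L + jZ_0·tanβl)/(Z_0 + jZ_L·tanβl)
     = 300·(1360 − j203)/(300 − j919)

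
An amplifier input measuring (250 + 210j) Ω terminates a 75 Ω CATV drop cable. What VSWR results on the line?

VSWR ≈ 5.81

Γ = (Z_L − Z_0)/(Z_L + Z_0) = (175 + j210)/(325 + j210)
|Γ| = 273/387 = 0.706
VSWR = (1 + |Γ|)/(1 − |Γ|) = 1.71/0.294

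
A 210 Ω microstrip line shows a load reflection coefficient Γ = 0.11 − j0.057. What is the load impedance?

Z_L ≈ 260 − j30.1 Ω

Z_L = Z_0·(1 + Γ)/(1 − Γ) = 210·(1.11 − j0.057)/(0.89 + j0.057)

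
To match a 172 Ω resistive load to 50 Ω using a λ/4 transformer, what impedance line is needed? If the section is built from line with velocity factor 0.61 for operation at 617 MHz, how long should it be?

Z_qwt ≈ 92.7 Ω; length ≈ 7.41 cm

Z_qwt = √(Z_0·R_L) = √(50 × 172) = √8600
λ = 0.61·c/f = 0.297 m, so l = λ/4 = 0.0741 m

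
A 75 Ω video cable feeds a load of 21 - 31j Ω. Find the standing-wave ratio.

Γ = (Z_L − Z_0)/(Z_L + Z_0) = (-54 − j31)/(96 − j31)
|Γ| = 62.3/101 = 0.617
VSWR = (1 + |Γ|)/(1 − |Γ|) = 1.62/0.383

VSWR ≈ 4.22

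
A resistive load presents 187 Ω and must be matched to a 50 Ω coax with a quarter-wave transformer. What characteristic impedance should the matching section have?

Z_qwt ≈ 96.7 Ω

Z_qwt = √(Z_0·R_L) = √(50 × 187) = √9350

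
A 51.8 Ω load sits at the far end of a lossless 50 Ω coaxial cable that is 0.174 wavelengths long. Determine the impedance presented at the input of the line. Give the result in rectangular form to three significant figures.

βl = 2π × 0.174 = 62.6°
tan(βl) = tan(62.6°) = 1.93
Z_in = Z_0·(Z_L + jZ_0·tanβl)/(Z_0 + jZ_L·tanβl)
     = 50·(51.8 + j96.6)/(50 + j100)

Z_in ≈ 49 − j1.41 Ω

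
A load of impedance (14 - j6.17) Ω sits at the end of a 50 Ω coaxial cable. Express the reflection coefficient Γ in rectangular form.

Γ ≈ -0.548 − j0.149

Γ = (Z_L − Z_0)/(Z_L + Z_0) = (-36 − j6.17)/(64 − j6.17)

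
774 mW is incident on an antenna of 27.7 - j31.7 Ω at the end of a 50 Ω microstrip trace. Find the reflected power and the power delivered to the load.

P_reflected ≈ 165 mW; P_delivered ≈ 609 mW

|Γ| = |(-22.3 − j31.7)/(77.7 − j31.7)| = 0.462
|Γ|² = 0.213
P_refl = |Γ|²·P_inc = 165 mW, P_del = (1 − |Γ|²)·P_inc = 609 mW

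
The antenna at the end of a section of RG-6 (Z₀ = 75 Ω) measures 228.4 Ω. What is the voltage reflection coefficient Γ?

Γ = 0.506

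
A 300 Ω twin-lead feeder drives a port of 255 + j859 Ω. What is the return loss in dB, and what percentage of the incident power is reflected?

RL ≈ 1.5 dB; 70.7% of incident power reflected

Γ = (-45 + j859)/(555 + j859), |Γ| = 0.841
RL = −20·log₁₀(0.841) = 1.5 dB
P_refl/P_inc = |Γ|² = 0.707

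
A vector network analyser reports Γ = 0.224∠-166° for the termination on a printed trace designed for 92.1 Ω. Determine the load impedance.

Z_L ≈ 58.9 − j6.72 Ω

Z_L = Z_0·(1 + Γ)/(1 − Γ) = 92.1·(0.783 − j0.0542)/(1.22 + j0.0542)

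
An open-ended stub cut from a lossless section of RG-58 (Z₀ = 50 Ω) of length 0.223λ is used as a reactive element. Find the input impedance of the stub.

βl = 2π × 0.223 = 80.3°
tan(βl) = 5.84
For an open-ended stub, Z_in = −jZ_0·cot(βl) = −jZ_0/tan(βl)

Z_in ≈ −j8.56 Ω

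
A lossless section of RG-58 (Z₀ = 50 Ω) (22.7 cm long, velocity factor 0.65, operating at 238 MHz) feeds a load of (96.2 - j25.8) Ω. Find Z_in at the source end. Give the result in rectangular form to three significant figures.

λ = v/f = 0.65·c / 238 MHz = 0.819 m
βl = 2π·l/λ = 2π × 0.277 = 99.7°
tan(βl) = tan(99.7°) = -5.83
Z_in = Z_0·(Z_L + jZ_0·tanβl)/(Z_0 + jZ_L·tanβl)
     = 50·(96.2 − j317)/(-100 − j560)

Z_in ≈ 25.9 + j13.2 Ω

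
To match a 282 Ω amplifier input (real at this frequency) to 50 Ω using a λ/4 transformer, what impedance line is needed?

Z_qwt = √(Z_0·R_L) = √(50 × 282) = √14100

Z_qwt ≈ 119 Ω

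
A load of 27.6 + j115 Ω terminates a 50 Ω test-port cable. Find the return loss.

Γ = (-22.4 + j115)/(77.6 + j115), |Γ| = 0.845
RL = −20·log₁₀|Γ| = −20·log₁₀(0.845)

RL ≈ 1.47 dB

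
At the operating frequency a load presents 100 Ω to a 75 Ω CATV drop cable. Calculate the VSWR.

Γ = (100 − 75)/(100 + 75) = 0.143
VSWR = (1 + 0.143)/(1 − 0.143)

VSWR ≈ 1.33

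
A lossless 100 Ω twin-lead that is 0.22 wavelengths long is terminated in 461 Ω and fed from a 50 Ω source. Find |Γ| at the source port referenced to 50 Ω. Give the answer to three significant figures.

βl = 2π × 0.22 = 79.2°
tan(βl) = 5.24
Z_in = Z_0·(Z_L + jZ_0·tanβl)/(Z_0 + jZ_L·tanβl) = 22.4 − j18.1 Ω
Γ_s = (Z_in − Z_s)/(Z_in + Z_s) = (-27.6 − j18.1)/(72.4 − j18.1), |Γ_s| = 0.442

|Γ| ≈ 0.442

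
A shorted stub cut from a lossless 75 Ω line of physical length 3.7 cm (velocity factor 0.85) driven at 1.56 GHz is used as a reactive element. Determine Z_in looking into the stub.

λ = v/f = 0.85·c / 1.56 GHz = 0.163 m
βl = 2π·l/λ = 2π × 0.226 = 81.5°
tan(βl) = 6.68
For a shorted stub, Z_in = jZ_0·tan(βl)

Z_in ≈ +j501 Ω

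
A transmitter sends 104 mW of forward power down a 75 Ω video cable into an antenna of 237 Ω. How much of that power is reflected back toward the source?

Γ = (237 − 75)/(237 + 75) = 0.519
|Γ|² = 0.27
P_refl = |Γ|²·P_inc = 28 mW, P_del = (1 − |Γ|²)·P_inc = 76 mW

P_reflected ≈ 28 mW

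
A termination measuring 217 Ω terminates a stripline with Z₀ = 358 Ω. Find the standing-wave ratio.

VSWR ≈ 1.65

Γ = (217 − 358)/(217 + 358) = -0.245
VSWR = (1 + 0.245)/(1 − 0.245)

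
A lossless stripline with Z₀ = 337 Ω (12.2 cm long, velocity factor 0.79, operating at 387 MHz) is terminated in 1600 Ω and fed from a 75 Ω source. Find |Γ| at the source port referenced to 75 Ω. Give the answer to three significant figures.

λ = v/f = 0.79·c / 387 MHz = 0.612 m
βl = 2π·l/λ = 2π × 0.199 = 71.7°
tan(βl) = 3.03
Z_in = Z_0·(Z_L + jZ_0·tanβl)/(Z_0 + jZ_L·tanβl) = 78.3 − j106 Ω
Γ_s = (Z_in − Z_s)/(Z_in + Z_s) = (3.35 − j106)/(153 − j106), |Γ_s| = 0.568

|Γ| ≈ 0.568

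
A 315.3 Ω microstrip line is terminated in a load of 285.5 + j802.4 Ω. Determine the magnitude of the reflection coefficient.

|Γ| ≈ 0.801

Γ = (Z_L − Z_0)/(Z_L + Z_0) = (-29.8 + j802.4)/(600.8 + j802.4)
|Γ| = 803/1000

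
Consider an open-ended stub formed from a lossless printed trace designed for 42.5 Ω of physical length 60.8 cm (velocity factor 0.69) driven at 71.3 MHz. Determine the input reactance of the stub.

λ = v/f = 0.69·c / 71.3 MHz = 2.9 m
βl = 2π·l/λ = 2π × 0.209 = 75.4°
tan(βl) = 3.84
For an open-ended stub, Z_in = −jZ_0·cot(βl) = −jZ_0/tan(βl)

X_in ≈ -11.1 Ω (capacitive)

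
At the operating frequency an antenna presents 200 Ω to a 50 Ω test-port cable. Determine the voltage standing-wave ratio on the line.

VSWR ≈ 4

For a purely resistive load, VSWR = R_L/Z_0 or Z_0/R_L (whichever > 1) = 200/50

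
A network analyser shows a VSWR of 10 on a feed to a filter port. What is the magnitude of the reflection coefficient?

|Γ| ≈ 0.818

|Γ| = (S − 1)/(S + 1) = (10 − 1)/(10 + 1) = 9/11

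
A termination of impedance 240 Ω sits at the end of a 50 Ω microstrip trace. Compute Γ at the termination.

Γ = (Z_L − Z_0)/(Z_L + Z_0) = (240 − 50)/(240 + 50) = 190/290

Γ = 0.655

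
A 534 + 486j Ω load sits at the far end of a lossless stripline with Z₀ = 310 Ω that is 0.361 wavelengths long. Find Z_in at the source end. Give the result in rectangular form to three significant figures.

Z_in ≈ 104 + j115 Ω

βl = 2π × 0.361 = 130°
tan(βl) = tan(130°) = -1.19
Z_in = Z_0·(Z_L + jZ_0·tanβl)/(Z_0 + jZ_L·tanβl)
     = 310·(534 + j116)/(890 − j637)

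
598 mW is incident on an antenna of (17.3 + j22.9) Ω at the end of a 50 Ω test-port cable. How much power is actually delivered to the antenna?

|Γ| = |(-32.7 + j22.9)/(67.3 + j22.9)| = 0.562
|Γ|² = 0.315
P_refl = |Γ|²·P_inc = 189 mW, P_del = (1 − |Γ|²)·P_inc = 409 mW

P_delivered ≈ 409 mW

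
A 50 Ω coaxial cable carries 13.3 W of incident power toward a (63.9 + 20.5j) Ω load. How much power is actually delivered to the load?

|Γ| = |(13.9 + j20.5)/(113.9 + j20.5)| = 0.214
|Γ|² = 0.0458
P_refl = |Γ|²·P_inc = 0.609 W, P_del = (1 − |Γ|²)·P_inc = 12.7 W

P_delivered ≈ 12.7 W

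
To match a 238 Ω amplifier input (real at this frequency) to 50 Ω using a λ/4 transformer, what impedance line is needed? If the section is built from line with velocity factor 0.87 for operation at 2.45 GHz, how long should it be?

Z_qwt = √(Z_0·R_L) = √(50 × 238) = √11900
λ = 0.87·c/f = 0.107 m, so l = λ/4 = 0.0266 m

Z_qwt ≈ 109 Ω; length ≈ 2.66 cm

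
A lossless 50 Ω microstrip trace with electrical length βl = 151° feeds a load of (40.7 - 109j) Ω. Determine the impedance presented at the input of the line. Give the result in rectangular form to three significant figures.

Z_in ≈ 215 + j190 Ω

tan(βl) = tan(151°) = -0.554
Z_in = Z_0·(Z_L + jZ_0·tanβl)/(Z_0 + jZ_L·tanβl)
     = 50·(40.7 − j137)/(-10.4 − j22.6)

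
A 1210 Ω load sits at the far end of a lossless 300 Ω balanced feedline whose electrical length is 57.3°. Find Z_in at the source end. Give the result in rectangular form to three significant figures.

tan(βl) = tan(57.3°) = 1.56
Z_in = Z_0·(Z_L + jZ_0·tanβl)/(Z_0 + jZ_L·tanβl)
     = 300·(1210 + j467)/(300 + j1880)

Z_in ≈ 102 − j176 Ω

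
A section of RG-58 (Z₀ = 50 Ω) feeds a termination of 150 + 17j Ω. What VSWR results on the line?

Γ = (Z_L − Z_0)/(Z_L + Z_0) = (100 + j17)/(200 + j17)
|Γ| = 101/201 = 0.505
VSWR = (1 + |Γ|)/(1 − |Γ|) = 1.51/0.495

VSWR ≈ 3.04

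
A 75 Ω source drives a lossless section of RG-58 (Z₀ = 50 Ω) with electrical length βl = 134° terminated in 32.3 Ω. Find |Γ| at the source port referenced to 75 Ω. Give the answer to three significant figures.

tan(βl) = -1.04
Z_in = Z_0·(Z_L + jZ_0·tanβl)/(Z_0 + jZ_L·tanβl) = 46.2 − j20.8 Ω
Γ_s = (Z_in − Z_s)/(Z_in + Z_s) = (-28.8 − j20.8)/(121 − j20.8), |Γ_s| = 0.289

|Γ| ≈ 0.289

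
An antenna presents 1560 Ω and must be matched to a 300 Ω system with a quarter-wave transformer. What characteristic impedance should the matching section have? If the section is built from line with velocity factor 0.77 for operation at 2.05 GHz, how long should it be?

Z_qwt = √(Z_0·R_L) = √(300 × 1560) = √468000
λ = 0.77·c/f = 0.113 m, so l = λ/4 = 0.0282 m

Z_qwt ≈ 684 Ω; length ≈ 2.82 cm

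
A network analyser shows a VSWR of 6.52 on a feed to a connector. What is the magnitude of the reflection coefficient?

|Γ| = (S − 1)/(S + 1) = (6.52 − 1)/(6.52 + 1) = 5.52/7.52

|Γ| ≈ 0.734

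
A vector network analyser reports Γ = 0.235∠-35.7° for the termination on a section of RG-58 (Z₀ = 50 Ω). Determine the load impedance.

Z_L = Z_0·(1 + Γ)/(1 − Γ) = 50·(1.19 − j0.137)/(0.809 + j0.137)

Z_L ≈ 70.1 − j20.4 Ω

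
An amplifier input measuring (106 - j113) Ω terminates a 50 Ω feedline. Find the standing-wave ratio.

VSWR ≈ 4.79

Γ = (Z_L − Z_0)/(Z_L + Z_0) = (56 − j113)/(156 − j113)
|Γ| = 126/193 = 0.655
VSWR = (1 + |Γ|)/(1 − |Γ|) = 1.65/0.345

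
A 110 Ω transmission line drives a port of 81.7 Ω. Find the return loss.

Γ = (81.7 − 110)/(81.7 + 110) = -0.148
RL = −20·log₁₀|Γ| = −20·log₁₀(0.148)

RL ≈ 16.6 dB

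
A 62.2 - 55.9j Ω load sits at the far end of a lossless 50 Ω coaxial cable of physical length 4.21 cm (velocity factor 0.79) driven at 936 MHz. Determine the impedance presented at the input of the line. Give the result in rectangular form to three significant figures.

λ = v/f = 0.79·c / 936 MHz = 0.253 m
βl = 2π·l/λ = 2π × 0.166 = 59.9°
tan(βl) = tan(59.9°) = 1.72
Z_in = Z_0·(Z_L + jZ_0·tanβl)/(Z_0 + jZ_L·tanβl)
     = 50·(62.2 + j30.2)/(146 + j107)

Z_in ≈ 18.8 − j3.41 Ω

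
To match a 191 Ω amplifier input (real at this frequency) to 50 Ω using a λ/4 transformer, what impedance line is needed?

Z_qwt ≈ 97.7 Ω

Z_qwt = √(Z_0·R_L) = √(50 × 191) = √9550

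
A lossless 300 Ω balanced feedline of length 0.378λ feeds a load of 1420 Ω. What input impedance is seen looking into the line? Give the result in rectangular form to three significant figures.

βl = 2π × 0.378 = 136°
tan(βl) = tan(136°) = -0.963
Z_in = Z_0·(Z_L + jZ_0·tanβl)/(Z_0 + jZ_L·tanβl)
     = 300·(1420 − j289)/(300 − j1370)

Z_in ≈ 126 + j284 Ω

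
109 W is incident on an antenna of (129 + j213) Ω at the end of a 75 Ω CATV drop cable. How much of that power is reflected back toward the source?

P_reflected ≈ 60.5 W

|Γ| = |(54 + j213)/(204 + j213)| = 0.745
|Γ|² = 0.555
P_refl = |Γ|²·P_inc = 60.5 W, P_del = (1 − |Γ|²)·P_inc = 48.5 W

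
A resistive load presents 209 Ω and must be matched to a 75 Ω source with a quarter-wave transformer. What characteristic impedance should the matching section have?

Z_qwt ≈ 125 Ω

Z_qwt = √(Z_0·R_L) = √(75 × 209) = √15680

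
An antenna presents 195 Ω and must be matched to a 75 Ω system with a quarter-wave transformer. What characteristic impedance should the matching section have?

Z_qwt = √(Z_0·R_L) = √(75 × 195) = √14620

Z_qwt ≈ 121 Ω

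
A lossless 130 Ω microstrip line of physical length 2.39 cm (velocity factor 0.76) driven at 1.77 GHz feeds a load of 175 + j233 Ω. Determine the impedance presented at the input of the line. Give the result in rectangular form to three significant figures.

Z_in ≈ 56.4 − j113 Ω

λ = v/f = 0.76·c / 1.77 GHz = 0.129 m
βl = 2π·l/λ = 2π × 0.186 = 66.8°
tan(βl) = tan(66.8°) = 2.33
Z_in = Z_0·(Z_L + jZ_0·tanβl)/(Z_0 + jZ_L·tanβl)
     = 130·(175 + j536)/(-413 + j408)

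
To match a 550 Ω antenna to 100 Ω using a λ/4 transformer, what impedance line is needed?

Z_qwt = √(Z_0·R_L) = √(100 × 550) = √55000

Z_qwt ≈ 235 Ω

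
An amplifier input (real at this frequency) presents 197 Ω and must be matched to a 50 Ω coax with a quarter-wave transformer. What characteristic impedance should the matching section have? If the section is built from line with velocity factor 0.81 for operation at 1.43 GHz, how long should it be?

Z_qwt = √(Z_0·R_L) = √(50 × 197) = √9850
λ = 0.81·c/f = 0.17 m, so l = λ/4 = 0.0425 m

Z_qwt ≈ 99.2 Ω; length ≈ 4.25 cm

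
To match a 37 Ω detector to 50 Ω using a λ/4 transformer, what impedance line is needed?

Z_qwt ≈ 43 Ω

Z_qwt = √(Z_0·R_L) = √(50 × 37) = √1850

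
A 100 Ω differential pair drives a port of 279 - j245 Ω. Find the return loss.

RL ≈ 3.45 dB

Γ = (179 − j245)/(379 − j245), |Γ| = 0.672
RL = −20·log₁₀|Γ| = −20·log₁₀(0.672)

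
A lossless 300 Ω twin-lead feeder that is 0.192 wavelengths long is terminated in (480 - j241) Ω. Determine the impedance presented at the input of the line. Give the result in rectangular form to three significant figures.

βl = 2π × 0.192 = 69.1°
tan(βl) = tan(69.1°) = 2.62
Z_in = Z_0·(Z_L + jZ_0·tanβl)/(Z_0 + jZ_L·tanβl)
     = 300·(480 + j545)/(932 + j1260)

Z_in ≈ 139 − j11.7 Ω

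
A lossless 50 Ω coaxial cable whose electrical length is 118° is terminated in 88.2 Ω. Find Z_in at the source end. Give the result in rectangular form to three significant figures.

tan(βl) = tan(118°) = -1.88
Z_in = Z_0·(Z_L + jZ_0·tanβl)/(Z_0 + jZ_L·tanβl)
     = 50·(88.2 − j94)/(50 − j166)

Z_in ≈ 33.3 + j16.5 Ω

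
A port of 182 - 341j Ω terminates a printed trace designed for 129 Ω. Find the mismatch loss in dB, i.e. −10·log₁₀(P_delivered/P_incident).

mismatch loss ≈ 3.56 dB

Γ = (53 − j341)/(311 − j341), |Γ| = 0.748
|Γ|² = 0.559, so P_del/P_inc = 1 − |Γ|² = 0.441
ML = −10·log₁₀(1 − |Γ|²)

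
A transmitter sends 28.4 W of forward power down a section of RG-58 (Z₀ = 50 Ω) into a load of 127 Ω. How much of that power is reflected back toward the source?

P_reflected ≈ 5.37 W

Γ = (127 − 50)/(127 + 50) = 0.435
|Γ|² = 0.189
P_refl = |Γ|²·P_inc = 5.37 W, P_del = (1 − |Γ|²)·P_inc = 23 W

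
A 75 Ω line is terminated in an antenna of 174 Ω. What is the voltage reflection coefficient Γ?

Γ = 0.398

Γ = (Z_L − Z_0)/(Z_L + Z_0) = (174 − 75)/(174 + 75) = 99/249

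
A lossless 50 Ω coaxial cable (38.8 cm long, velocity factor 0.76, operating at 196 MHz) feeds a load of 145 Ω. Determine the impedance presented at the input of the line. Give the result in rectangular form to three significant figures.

λ = v/f = 0.76·c / 196 MHz = 1.16 m
βl = 2π·l/λ = 2π × 0.334 = 120°
tan(βl) = tan(120°) = -1.73
Z_in = Z_0·(Z_L + jZ_0·tanβl)/(Z_0 + jZ_L·tanβl)
     = 50·(145 − j86.3)/(50 − j250)

Z_in ≈ 22.1 + j24.5 Ω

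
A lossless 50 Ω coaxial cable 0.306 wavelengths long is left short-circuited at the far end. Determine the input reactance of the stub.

βl = 2π × 0.306 = 110°
tan(βl) = -2.72
For a short-circuited stub, Z_in = jZ_0·tan(βl)

X_in ≈ -136 Ω (capacitive)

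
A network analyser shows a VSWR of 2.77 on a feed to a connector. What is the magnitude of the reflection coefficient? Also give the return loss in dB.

|Γ| = (S − 1)/(S + 1) = (2.77 − 1)/(2.77 + 1) = 1.77/3.77
RL = −20·log₁₀|Γ| = −20·log₁₀(0.469)

|Γ| ≈ 0.469; return loss ≈ 6.57 dB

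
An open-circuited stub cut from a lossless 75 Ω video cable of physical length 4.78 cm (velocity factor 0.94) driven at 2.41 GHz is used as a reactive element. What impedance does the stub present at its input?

λ = v/f = 0.94·c / 2.41 GHz = 0.117 m
βl = 2π·l/λ = 2π × 0.409 = 147°
tan(βl) = -0.648
For an open-circuited stub, Z_in = −jZ_0·cot(βl) = −jZ_0/tan(βl)

Z_in ≈ +j116 Ω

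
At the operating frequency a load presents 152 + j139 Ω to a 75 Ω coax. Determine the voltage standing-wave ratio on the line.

Γ = (Z_L − Z_0)/(Z_L + Z_0) = (77 + j139)/(227 + j139)
|Γ| = 159/266 = 0.597
VSWR = (1 + |Γ|)/(1 − |Γ|) = 1.6/0.403

VSWR ≈ 3.96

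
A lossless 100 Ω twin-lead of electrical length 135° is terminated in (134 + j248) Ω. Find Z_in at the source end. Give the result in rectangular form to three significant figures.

tan(βl) = tan(135°) = -1
Z_in = Z_0·(Z_L + jZ_0·tanβl)/(Z_0 + jZ_L·tanβl)
     = 100·(134 + j148)/(348 − j134)

Z_in ≈ 19.3 + j49.9 Ω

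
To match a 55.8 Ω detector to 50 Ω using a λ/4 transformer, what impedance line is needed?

Z_qwt = √(Z_0·R_L) = √(50 × 55.8) = √2790

Z_qwt ≈ 52.8 Ω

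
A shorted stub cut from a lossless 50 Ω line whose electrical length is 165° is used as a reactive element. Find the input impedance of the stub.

tan(βl) = -0.268
For a shorted stub, Z_in = jZ_0·tan(βl)

Z_in ≈ −j13.4 Ω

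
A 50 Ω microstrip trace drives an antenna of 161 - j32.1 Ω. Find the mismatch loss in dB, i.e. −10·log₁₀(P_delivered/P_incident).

mismatch loss ≈ 1.51 dB

Γ = (111 − j32.1)/(211 − j32.1), |Γ| = 0.541
|Γ|² = 0.293, so P_del/P_inc = 1 − |Γ|² = 0.707
ML = −10·log₁₀(1 − |Γ|²)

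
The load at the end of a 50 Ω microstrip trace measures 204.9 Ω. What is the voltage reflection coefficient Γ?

Γ = 0.608

Γ = (Z_L − Z_0)/(Z_L + Z_0) = (204.9 − 50)/(204.9 + 50) = 154.9/254.9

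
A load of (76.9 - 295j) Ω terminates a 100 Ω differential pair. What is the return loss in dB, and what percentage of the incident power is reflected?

Γ = (-23.1 − j295)/(176.9 − j295), |Γ| = 0.86
RL = −20·log₁₀(0.86) = 1.31 dB
P_refl/P_inc = |Γ|² = 0.74

RL ≈ 1.31 dB; 74% of incident power reflected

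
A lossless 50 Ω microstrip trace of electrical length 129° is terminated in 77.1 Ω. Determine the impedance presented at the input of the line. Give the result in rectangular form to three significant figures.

Z_in ≈ 42.1 + j18.4 Ω

tan(βl) = tan(129°) = -1.23
Z_in = Z_0·(Z_L + jZ_0·tanβl)/(Z_0 + jZ_L·tanβl)
     = 50·(77.1 − j61.7)/(50 − j95.2)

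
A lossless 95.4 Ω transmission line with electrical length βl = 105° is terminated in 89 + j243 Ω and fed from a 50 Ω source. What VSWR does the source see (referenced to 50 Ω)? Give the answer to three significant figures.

VSWR ≈ 4.71

tan(βl) = -3.73
Z_in = Z_0·(Z_L + jZ_0·tanβl)/(Z_0 + jZ_L·tanβl) = 10.8 − j7.16 Ω
Γ_s = (Z_in − Z_s)/(Z_in + Z_s) = (-39.2 − j7.16)/(60.8 − j7.16), |Γ_s| = 0.65
VSWR = (1 + |Γ_s|)/(1 − |Γ_s|)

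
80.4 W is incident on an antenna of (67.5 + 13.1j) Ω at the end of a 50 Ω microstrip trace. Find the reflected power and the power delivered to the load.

P_reflected ≈ 2.75 W; P_delivered ≈ 77.7 W

|Γ| = |(17.5 + j13.1)/(117.5 + j13.1)| = 0.185
|Γ|² = 0.0342
P_refl = |Γ|²·P_inc = 2.75 W, P_del = (1 − |Γ|²)·P_inc = 77.7 W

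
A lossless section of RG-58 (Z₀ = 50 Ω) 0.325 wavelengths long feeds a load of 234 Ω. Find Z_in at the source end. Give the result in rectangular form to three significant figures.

βl = 2π × 0.325 = 117°
tan(βl) = tan(117°) = -1.96
Z_in = Z_0·(Z_L + jZ_0·tanβl)/(Z_0 + jZ_L·tanβl)
     = 50·(234 − j98.1)/(50 − j459)

Z_in ≈ 13.3 + j24 Ω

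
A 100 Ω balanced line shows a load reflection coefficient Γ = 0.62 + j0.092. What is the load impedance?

Z_L ≈ 397 + j120 Ω

Z_L = Z_0·(1 + Γ)/(1 − Γ) = 100·(1.62 + j0.092)/(0.38 − j0.092)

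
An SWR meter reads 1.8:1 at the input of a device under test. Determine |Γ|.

|Γ| = (S − 1)/(S + 1) = (1.8 − 1)/(1.8 + 1) = 0.8/2.8

|Γ| ≈ 0.286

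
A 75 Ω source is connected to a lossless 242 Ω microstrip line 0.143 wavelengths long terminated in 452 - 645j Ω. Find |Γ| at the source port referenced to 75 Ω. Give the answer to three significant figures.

|Γ| ≈ 0.669

βl = 2π × 0.143 = 51.5°
tan(βl) = 1.26
Z_in = Z_0·(Z_L + jZ_0·tanβl)/(Z_0 + jZ_L·tanβl) = 47.7 − j104 Ω
Γ_s = (Z_in − Z_s)/(Z_in + Z_s) = (-27.3 − j104)/(123 − j104), |Γ_s| = 0.669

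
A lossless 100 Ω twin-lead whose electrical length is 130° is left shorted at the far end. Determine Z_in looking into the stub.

Z_in ≈ −j119 Ω

tan(βl) = -1.19
For a shorted stub, Z_in = jZ_0·tan(βl)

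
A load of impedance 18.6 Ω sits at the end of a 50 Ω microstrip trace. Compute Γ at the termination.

Γ = (Z_L − Z_0)/(Z_L + Z_0) = (18.6 − 50)/(18.6 + 50) = -31.4/68.6

Γ = -0.458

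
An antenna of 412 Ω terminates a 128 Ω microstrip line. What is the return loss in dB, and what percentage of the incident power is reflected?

RL ≈ 5.58 dB; 27.7% of incident power reflected

Γ = (412 − 128)/(412 + 128) = 0.526
RL = −20·log₁₀(0.526) = 5.58 dB
P_refl/P_inc = |Γ|² = 0.277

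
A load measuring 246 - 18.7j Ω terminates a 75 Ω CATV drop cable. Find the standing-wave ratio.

VSWR ≈ 3.3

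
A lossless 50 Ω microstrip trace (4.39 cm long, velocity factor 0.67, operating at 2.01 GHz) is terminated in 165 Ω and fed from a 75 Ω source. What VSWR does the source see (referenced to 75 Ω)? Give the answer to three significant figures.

VSWR ≈ 2.62

λ = v/f = 0.67·c / 2.01 GHz = 0.1 m
βl = 2π·l/λ = 2π × 0.439 = 158°
tan(βl) = -0.403
Z_in = Z_0·(Z_L + jZ_0·tanβl)/(Z_0 + jZ_L·tanβl) = 69.2 + j72 Ω
Γ_s = (Z_in − Z_s)/(Z_in + Z_s) = (-5.76 + j72)/(144 + j72), |Γ_s| = 0.448
VSWR = (1 + |Γ_s|)/(1 − |Γ_s|)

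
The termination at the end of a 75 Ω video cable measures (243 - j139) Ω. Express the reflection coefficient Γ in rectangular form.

Γ ≈ 0.604 − j0.173

Γ = (Z_L − Z_0)/(Z_L + Z_0) = (168 − j139)/(318 − j139)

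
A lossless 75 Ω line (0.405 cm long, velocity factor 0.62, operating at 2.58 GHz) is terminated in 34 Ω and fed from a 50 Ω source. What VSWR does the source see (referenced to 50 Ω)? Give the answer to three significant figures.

VSWR ≈ 1.76

λ = v/f = 0.62·c / 2.58 GHz = 0.0721 m
βl = 2π·l/λ = 2π × 0.0562 = 20.2°
tan(βl) = 0.368
Z_in = Z_0·(Z_L + jZ_0·tanβl)/(Z_0 + jZ_L·tanβl) = 37.6 + j21.4 Ω
Γ_s = (Z_in − Z_s)/(Z_in + Z_s) = (-12.4 + j21.4)/(87.6 + j21.4), |Γ_s| = 0.274
VSWR = (1 + |Γ_s|)/(1 − |Γ_s|)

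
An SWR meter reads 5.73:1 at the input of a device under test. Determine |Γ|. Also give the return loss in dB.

|Γ| = (S − 1)/(S + 1) = (5.73 − 1)/(5.73 + 1) = 4.73/6.73
RL = −20·log₁₀|Γ| = −20·log₁₀(0.703)

|Γ| ≈ 0.703; return loss ≈ 3.06 dB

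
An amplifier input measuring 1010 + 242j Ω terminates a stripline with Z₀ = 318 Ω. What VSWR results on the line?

VSWR ≈ 3.38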